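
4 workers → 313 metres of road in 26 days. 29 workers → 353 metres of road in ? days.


Days ∝ work / workers, so d₂ = d₁ × (m₁/m₂) × (w₂/w₁)
Workers factor (inverse): 4/29 ≈ 0.1379
Work factor (direct): 353/313 ≈ 1.1278
d₂ = 26 × 4/29 × 353/313 = (26 × 4 × 353) / (29 × 313) = 36712/9077
≈ 4.04 days

4.04 days


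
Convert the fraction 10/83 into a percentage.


Percentage = (part / whole) × 100
= (10 / 83) × 100
≈ 12.05%

12.05%


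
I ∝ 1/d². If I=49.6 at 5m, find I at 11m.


I₁d₁² = I₂d₂²
I₂ = I₁ × (d₁/d₂)²
= 49.6 × (5/11)²
= 49.6 × 25/121
= 1240/121
≈ 10.2479

10.2479


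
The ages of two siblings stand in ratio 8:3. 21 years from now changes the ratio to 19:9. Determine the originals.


Let A = 8k, B = 3k.
(8k + 21) / (3k + 21) = 19/9
Cross-multiply: 9(8k + 21) = 19(3k + 21)
72k + 189 = 57k + 399
72k - 57k = 399 - 189
15k = 210
k = 210/15 = 14
A = 8×14 = 112, B = 3×14 = 42
= A = 112, B = 42

A = 112, B = 42


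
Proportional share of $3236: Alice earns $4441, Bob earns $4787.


Total income = 4441 + 4787 = $9228
Alice: $3236 × 4441/9228 = $1557.33
Bob: $3236 × 4787/9228 = $1678.67
= Alice: $1557.33, Bob: $1678.67

Alice: $1557.33, Bob: $1678.67


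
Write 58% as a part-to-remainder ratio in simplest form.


58% means 58 parts out of 100; remainder = 42
Part : remainder = 58:42
GCD = 2
= 29:21

29:21


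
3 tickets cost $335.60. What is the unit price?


Unit rate = total / quantity
= 335.60 / 3
= $111.87 per unit

$111.87 per unit


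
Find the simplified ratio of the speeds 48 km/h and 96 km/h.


Ratio = 48:96
GCD = 48
Simplified = 1:2
Time ratio (same distance) = 2:1
Speed ratio = 1:2

1:2


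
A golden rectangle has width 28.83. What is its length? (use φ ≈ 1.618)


φ = (1 + √5) / 2 ≈ 1.618
Length = width × φ = 28.83 × 1.618 = 46.64694
≈ 46.65

46.65


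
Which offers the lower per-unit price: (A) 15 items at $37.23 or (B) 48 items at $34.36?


Deal A: $37.23/15 = $2.4820/unit
Deal B: $34.36/48 = $0.7158/unit
B is cheaper per unit
= Deal B

Deal B


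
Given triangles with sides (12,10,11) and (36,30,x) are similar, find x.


Scale factor = 36/12 = 3
Missing side = 11 × 3
= 33.0

33.0


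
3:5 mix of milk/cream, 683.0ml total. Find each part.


Total parts = 3 + 5 = 8
milk: 683.0 × 3/8 = 256.1ml
cream: 683.0 × 5/8 = 426.9ml
= 256.1ml and 426.9ml

256.1ml and 426.9ml


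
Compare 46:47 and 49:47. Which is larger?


46/47 = 0.9787
49/47 = 1.0426
0.9787 < 1.0426, so 46:47 is less
= 49:47

49:47


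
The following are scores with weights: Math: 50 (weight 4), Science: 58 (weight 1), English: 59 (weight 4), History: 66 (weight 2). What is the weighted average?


Numerator = 50×4 + 58×1 + 59×4 + 66×2
= 200 + 58 + 236 + 132
= 626
Total weight = 11
Weighted avg = 626/11
= 56.91

56.91


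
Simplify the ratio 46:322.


GCD(46, 322) = 46
46/46 : 322/46
= 1:7

1:7


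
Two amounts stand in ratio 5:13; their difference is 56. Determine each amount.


Let A = 5k, B = 13k.
13k - 5k = 56
8k = 56 → k = 56/8 = 7
A = 5×7 = 35, B = 13×7 = 91
= A = 35, B = 91

A = 35, B = 91


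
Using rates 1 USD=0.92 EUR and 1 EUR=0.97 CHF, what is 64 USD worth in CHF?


Step 1: 64 USD × 0.92 = 58.88 EUR
Step 2: 58.88 EUR × 0.97 = 57.11 CHF
Implied rate USD→CHF = 0.92 × 0.97 = 0.8924
= 57.11 CHF

57.11 CHF


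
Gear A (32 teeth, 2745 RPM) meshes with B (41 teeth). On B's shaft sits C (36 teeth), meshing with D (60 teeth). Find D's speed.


Stage 1: RPM_B = RPM_A × t_A/t_B = 2745 × 32/41 = 87840/41 ≈ 2142.44
B and C share a shaft → RPM_C = RPM_B
Stage 2: RPM_D = RPM_C × t_C/t_D = RPM_A × (t_A×t_C)/(t_B×t_D)
Overall ratio = (32×36)/(41×60) = 1152/2460
RPM_D = 2745 × 1152/2460 = 3162240/2460
≈ 1285.46 RPM

1285.46 RPM


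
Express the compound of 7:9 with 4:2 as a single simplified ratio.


Compound ratio = (7×4) : (9×2)
= 28:18
GCD = 2
= 14:9

14:9


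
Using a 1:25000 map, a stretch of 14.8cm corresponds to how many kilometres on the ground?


Real distance = map distance × scale
= 14.8cm × 25000
= 370000 cm = 3700.0 m
= 3.700 km

3.700 km


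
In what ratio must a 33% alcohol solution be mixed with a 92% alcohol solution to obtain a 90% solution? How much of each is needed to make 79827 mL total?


Let x parts of 33% mix with y parts of 92%.
33x + 92y = 90(x + y)
33x + 92y = 90x + 90y
x(33 - 90) = y(90 - 92)
x/y = (92 - 90)/(90 - 33) = 2/57
Simplify: 2:57
Total parts = 59; one part = 79827/59 = 1353.00 mL
33% solution: 2×1353.00 = 2706.00 mL
92% solution: 57×1353.00 = 77121.00 mL
= ratio 2:57; 2706.00 mL and 77121.00 mL

ratio 2:57; 2706.00 mL and 77121.00 mL


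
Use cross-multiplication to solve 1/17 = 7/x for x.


Cross multiply: 1 × x = 17 × 7
1x = 119
x = 119 / 1
= 119.00

119.00


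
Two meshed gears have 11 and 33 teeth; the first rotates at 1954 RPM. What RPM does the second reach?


Gear ratio = 11:33 = 1:3
RPM_B = RPM_A × (teeth_A / teeth_B)
= 1954 × (11/33)
= 651.3 RPM

651.3 RPM


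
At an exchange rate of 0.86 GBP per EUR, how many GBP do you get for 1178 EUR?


Amount × rate = 1178 × 0.86
= 1013.08 GBP

1013.08 GBP


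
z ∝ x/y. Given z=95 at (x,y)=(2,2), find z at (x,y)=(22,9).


z = k·x/y
Solve for k using the known point: k = z·y/x = 95×2/2 = 190/2 = 95.0000
Now evaluate at x=22, y=9:
z = k × 22 / 9 = (190 × 22) / (2 × 9) = 4180/18
≈ 232.2222

232.2222


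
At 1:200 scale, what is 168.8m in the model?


Model size = real / scale
= 168.8 / 200
= 0.8440 m

0.8440 m


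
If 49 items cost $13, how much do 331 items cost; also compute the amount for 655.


Direct proportion: y/x = constant
k = 13/49 ≈ 0.2653
y at x=331: k × 331 = 13 × 331 / 49 = 4303/49 ≈ 87.82
y at x=655: k × 655 = 13 × 655 / 49 = 8515/49 ≈ 173.78
= 87.82 and 173.78

87.82 and 173.78


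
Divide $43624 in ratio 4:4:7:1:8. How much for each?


Total parts = 4 + 4 + 7 + 1 + 8 = 24
Part 1: 43624 × 4/24 = 7270.67
Part 2: 43624 × 4/24 = 7270.67
Part 3: 43624 × 7/24 = 12723.67
Part 4: 43624 × 1/24 = 1817.67
Part 5: 43624 × 8/24 = 14541.33
= Part 1: $7270.67, Part 2: $7270.67, Part 3: $12723.67, Part 4: $1817.67, Part 5: $14541.33

Part 1: $7270.67, Part 2: $7270.67, Part 3: $12723.67, Part 4: $1817.67, Part 5: $14541.33


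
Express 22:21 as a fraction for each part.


Total parts = 22 + 21 = 43
First part: 22/43 = 22/43
Second part: 21/43 = 21/43
= 22/43 and 21/43

22/43 and 21/43


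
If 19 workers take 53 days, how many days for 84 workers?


Inverse proportion: x × y = constant
k = 19 × 53 = 1007
y₂ = k / 84 = 1007 / 84
= 11.99

11.99


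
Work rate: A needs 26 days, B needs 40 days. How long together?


Rate of A = 1/26 per day
Rate of B = 1/40 per day
Combined rate = 1/26 + 1/40 = 66/1040 ≈ 0.0635 per day
Days = 1 / combined rate = 1040/66
≈ 15.76 days

15.76 days


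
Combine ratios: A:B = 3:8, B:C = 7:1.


Match B: multiply A:B by 7 → 21:56
Multiply B:C by 8 → 56:8
Combined: 21:56:8
GCD = 1
= 21:56:8

21:56:8


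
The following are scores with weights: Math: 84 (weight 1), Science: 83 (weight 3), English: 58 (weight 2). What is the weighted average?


Numerator = 84×1 + 83×3 + 58×2
= 84 + 249 + 116
= 449
Total weight = 6
Weighted avg = 449/6
= 74.83

74.83


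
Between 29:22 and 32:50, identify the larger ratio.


29/22 = 1.3182
32/50 = 0.6400
1.3182 > 0.6400, so 29:22 is greater
= 29:22

29:22


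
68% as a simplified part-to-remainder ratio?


68% means 68 parts out of 100; remainder = 32
Part : remainder = 68:32
GCD = 4
= 17:8

17:8


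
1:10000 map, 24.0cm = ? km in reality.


Real distance = map distance × scale
= 24.0cm × 10000
= 240000 cm = 2400.0 m
= 2.400 km

2.400 km


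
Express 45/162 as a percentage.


Percentage = (part / whole) × 100
= (45 / 162) × 100
≈ 27.78%

27.78%


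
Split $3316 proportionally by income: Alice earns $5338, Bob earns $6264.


Total income = 5338 + 6264 = $11602
Alice: $3316 × 5338/11602 = $1525.67
Bob: $3316 × 6264/11602 = $1790.33
= Alice: $1525.67, Bob: $1790.33

Alice: $1525.67, Bob: $1790.33


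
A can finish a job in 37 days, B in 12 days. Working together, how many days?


Rate of A = 1/37 per day
Rate of B = 1/12 per day
Combined rate = 1/37 + 1/12 = 49/444 ≈ 0.1104 per day
Days = 1 / combined rate = 444/49
≈ 9.06 days

9.06 days


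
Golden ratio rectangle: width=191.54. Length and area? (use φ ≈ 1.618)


φ = (1 + √5) / 2 ≈ 1.618
Length = width × φ = 191.54 × 1.618 = 309.91172
≈ 309.91
Area = width × length = 191.54 × 309.91172 = 59360.4908488 ≈ 59360.49
= Length: 309.91, Area: 59360.49

Length: 309.91, Area: 59360.49


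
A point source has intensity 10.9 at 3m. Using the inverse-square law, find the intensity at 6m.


I₁d₁² = I₂d₂²
I₂ = I₁ × (d₁/d₂)²
= 10.9 × (3/6)²
= 10.9 × 9/36
= 98.1/36
= 2.7250

2.7250


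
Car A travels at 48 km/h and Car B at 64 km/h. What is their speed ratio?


Ratio = 48:64
GCD = 16
Simplified = 3:4
Time ratio (same distance) = 4:3
Speed ratio = 3:4

3:4


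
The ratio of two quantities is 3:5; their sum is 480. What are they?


Let A = 3k, B = 5k.
3k + 5k = 480
8k = 480 → k = 480/8 = 60
A = 3×60 = 180, B = 5×60 = 300
= A = 180, B = 300

A = 180, B = 300


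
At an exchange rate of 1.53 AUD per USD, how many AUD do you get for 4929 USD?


Amount × rate = 4929 × 1.53
= 7541.37 AUD

7541.37 AUD


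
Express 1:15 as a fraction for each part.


Total parts = 1 + 15 = 16
First part: 1/16 = 1/16
Second part: 15/16 = 15/16
= 1/16 and 15/16

1/16 and 15/16


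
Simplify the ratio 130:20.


GCD(130, 20) = 10
130/10 : 20/10
= 13:2

13:2


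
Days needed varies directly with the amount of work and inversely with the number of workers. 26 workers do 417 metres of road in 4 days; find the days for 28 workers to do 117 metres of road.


Days ∝ work / workers, so d₂ = d₁ × (m₁/m₂) × (w₂/w₁)
Workers factor (inverse): 26/28 ≈ 0.9286
Work factor (direct): 117/417 ≈ 0.2806
d₂ = 4 × 26/28 × 117/417 = (4 × 26 × 117) / (28 × 417) = 12168/11676
≈ 1.04 days

1.04 days


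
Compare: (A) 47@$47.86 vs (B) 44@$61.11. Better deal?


Deal A: $47.86/47 = $1.0183/unit
Deal B: $61.11/44 = $1.3889/unit
A is cheaper per unit
= Deal A

Deal A


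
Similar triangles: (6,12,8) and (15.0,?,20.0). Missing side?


Scale factor = 15.0/6 = 2.5
Missing side = 12 × 2.5
= 30.0

30.0


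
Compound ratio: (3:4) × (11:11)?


Compound ratio = (3×11) : (4×11)
= 33:44
GCD = 11
= 3:4

3:4


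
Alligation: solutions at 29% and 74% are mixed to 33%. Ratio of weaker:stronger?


Let x parts of 29% mix with y parts of 74%.
29x + 74y = 33(x + y)
29x + 74y = 33x + 33y
x(29 - 33) = y(33 - 74)
x/y = (74 - 33)/(33 - 29) = 41/4
Simplify: 41:4
= 41:4

41:4


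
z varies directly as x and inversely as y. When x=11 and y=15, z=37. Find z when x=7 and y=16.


z = k·x/y
Solve for k using the known point: k = z·y/x = 37×15/11 = 555/11 ≈ 50.4545
Now evaluate at x=7, y=16:
z = k × 7 / 16 = (555 × 7) / (11 × 16) = 3885/176
≈ 22.0739

22.0739


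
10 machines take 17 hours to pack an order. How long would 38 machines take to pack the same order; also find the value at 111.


Inverse proportion: x × y = constant
k = 10 × 17 = 170
At x=38: k/38 = 4.47
At x=111: k/111 = 1.53
= 4.47 and 1.53

4.47 and 1.53


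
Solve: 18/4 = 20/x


Cross multiply: 18 × x = 4 × 20
18x = 80
x = 80 / 18
= 4.44

4.44


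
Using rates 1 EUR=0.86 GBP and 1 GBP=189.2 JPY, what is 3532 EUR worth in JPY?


Step 1: 3532 EUR × 0.86 = 3037.52 GBP
Step 2: 3037.52 GBP × 189.2 = 574698.78 JPY
Implied rate EUR→JPY = 0.86 × 189.2 = 162.7120
= 574698.78 JPY

574698.78 JPY


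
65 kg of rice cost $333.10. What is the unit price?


Unit rate = total / quantity
= 333.10 / 65
= $5.12 per unit

$5.12 per unit


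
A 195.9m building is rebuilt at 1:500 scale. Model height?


Model size = real / scale
= 195.9 / 500
= 0.3918 m

0.3918 m


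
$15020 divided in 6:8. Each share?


Total parts = 6 + 8 = 14
Part 1: 15020 × 6/14 = 6437.14
Part 2: 15020 × 8/14 = 8582.86
= Part 1: $6437.14, Part 2: $8582.86

Part 1: $6437.14, Part 2: $8582.86


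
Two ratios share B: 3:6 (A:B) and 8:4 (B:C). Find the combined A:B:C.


Match B: multiply A:B by 8 → 24:48
Multiply B:C by 6 → 48:24
Combined: 24:48:24
GCD = 24
= 1:2:1

1:2:1


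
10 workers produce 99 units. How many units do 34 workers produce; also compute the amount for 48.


Direct proportion: y/x = constant
k = 99/10 = 9.9000
y at x=34: k × 34 = 99 × 34 / 10 = 3366/10 = 336.60
y at x=48: k × 48 = 99 × 48 / 10 = 4752/10 = 475.20
= 336.60 and 475.20

336.60 and 475.20


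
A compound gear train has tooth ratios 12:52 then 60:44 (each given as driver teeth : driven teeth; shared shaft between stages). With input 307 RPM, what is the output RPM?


Stage 1: RPM_B = RPM_A × t_A/t_B = 307 × 12/52 = 3684/52 ≈ 70.85
B and C share a shaft → RPM_C = RPM_B
Stage 2: RPM_D = RPM_C × t_C/t_D = RPM_A × (t_A×t_C)/(t_B×t_D)
Overall ratio = (12×60)/(52×44) = 720/2288
RPM_D = 307 × 720/2288 = 221040/2288
≈ 96.61 RPM

96.61 RPM


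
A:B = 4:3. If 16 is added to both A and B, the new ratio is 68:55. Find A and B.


Let A = 4k, B = 3k.
(4k + 16) / (3k + 16) = 68/55
Cross-multiply: 55(4k + 16) = 68(3k + 16)
220k + 880 = 204k + 1088
220k - 204k = 1088 - 880
16k = 208
k = 208/16 = 13
A = 4×13 = 52, B = 3×13 = 39
= A = 52, B = 39

A = 52, B = 39


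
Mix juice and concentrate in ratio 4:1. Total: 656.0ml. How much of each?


Total parts = 4 + 1 = 5
juice: 656.0 × 4/5 = 524.8ml
concentrate: 656.0 × 1/5 = 131.2ml
= 524.8ml and 131.2ml

524.8ml and 131.2ml


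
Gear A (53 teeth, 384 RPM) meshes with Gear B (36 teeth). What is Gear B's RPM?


Gear ratio = 53:36 = 53:36
RPM_B = RPM_A × (teeth_A / teeth_B)
= 384 × (53/36)
= 565.3 RPM

565.3 RPM


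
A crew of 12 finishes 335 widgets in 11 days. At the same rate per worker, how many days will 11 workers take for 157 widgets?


Days ∝ work / workers, so d₂ = d₁ × (m₁/m₂) × (w₂/w₁)
Workers factor (inverse): 12/11 ≈ 1.0909
Work factor (direct): 157/335 ≈ 0.4687
d₂ = 11 × 12/11 × 157/335 = (11 × 12 × 157) / (11 × 335) = 20724/3685
≈ 5.62 days

5.62 days


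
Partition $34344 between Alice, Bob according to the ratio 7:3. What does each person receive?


Total parts = 7 + 3 = 10
Alice: 34344 × 7/10 = 24040.80
Bob: 34344 × 3/10 = 10303.20
= Alice: $24040.80, Bob: $10303.20

Alice: $24040.80, Bob: $10303.20


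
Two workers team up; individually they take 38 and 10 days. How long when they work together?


Rate of A = 1/38 per day
Rate of B = 1/10 per day
Combined rate = 1/38 + 1/10 = 48/380 ≈ 0.1263 per day
Days = 1 / combined rate = 380/48
≈ 7.92 days

7.92 days


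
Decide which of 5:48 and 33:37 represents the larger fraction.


5/48 = 0.1042
33/37 = 0.8919
0.1042 < 0.8919, so 5:48 is less
= 33:37

33:37


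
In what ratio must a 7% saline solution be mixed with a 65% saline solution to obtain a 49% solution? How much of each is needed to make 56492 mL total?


Let x parts of 7% mix with y parts of 65%.
7x + 65y = 49(x + y)
7x + 65y = 49x + 49y
x(7 - 49) = y(49 - 65)
x/y = (65 - 49)/(49 - 7) = 16/42
Simplify: 8:21
Total parts = 29; one part = 56492/29 = 1948.00 mL
7% solution: 8×1948.00 = 15584.00 mL
65% solution: 21×1948.00 = 40908.00 mL
= ratio 8:21; 15584.00 mL and 40908.00 mL

ratio 8:21; 15584.00 mL and 40908.00 mL


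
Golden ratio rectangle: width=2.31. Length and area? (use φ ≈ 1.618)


φ = (1 + √5) / 2 ≈ 1.618
Length = width × φ = 2.31 × 1.618 = 3.73758
≈ 3.74
Area = width × length = 2.31 × 3.73758 = 8.6338098 ≈ 8.63
= Length: 3.74, Area: 8.63

Length: 3.74, Area: 8.63


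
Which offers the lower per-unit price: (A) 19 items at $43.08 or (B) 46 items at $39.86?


Deal A: $43.08/19 = $2.2674/unit
Deal B: $39.86/46 = $0.8665/unit
B is cheaper per unit
= Deal B

Deal B


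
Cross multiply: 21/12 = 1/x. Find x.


Cross multiply: 21 × x = 12 × 1
21x = 12
x = 12 / 21
= 0.57

0.57


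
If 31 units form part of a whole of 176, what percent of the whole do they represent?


Percentage = (part / whole) × 100
= (31 / 176) × 100
≈ 17.61%

17.61%


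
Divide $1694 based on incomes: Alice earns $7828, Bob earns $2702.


Total income = 7828 + 2702 = $10530
Alice: $1694 × 7828/10530 = $1259.32
Bob: $1694 × 2702/10530 = $434.68
= Alice: $1259.32, Bob: $434.68

Alice: $1259.32, Bob: $434.68


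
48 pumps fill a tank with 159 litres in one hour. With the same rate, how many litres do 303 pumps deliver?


Direct proportion: y/x = constant
k = 159/48 = 3.3125
y₂ = k × 303 = 159 × 303 / 48 = 48177/48
≈ 1003.69

1003.69


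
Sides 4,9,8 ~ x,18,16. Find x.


Scale factor = 18/9 = 2
Missing side = 4 × 2
= 8.0

8.0


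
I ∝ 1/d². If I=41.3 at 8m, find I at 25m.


I₁d₁² = I₂d₂²
I₂ = I₁ × (d₁/d₂)²
= 41.3 × (8/25)²
= 41.3 × 64/625
= 2643.2/625
≈ 4.2291

4.2291


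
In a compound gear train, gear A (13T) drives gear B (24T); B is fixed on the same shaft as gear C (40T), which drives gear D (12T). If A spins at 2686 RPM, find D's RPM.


Stage 1: RPM_B = RPM_A × t_A/t_B = 2686 × 13/24 = 34918/24 ≈ 1454.92
B and C share a shaft → RPM_C = RPM_B
Stage 2: RPM_D = RPM_C × t_C/t_D = RPM_A × (t_A×t_C)/(t_B×t_D)
Overall ratio = (13×40)/(24×12) = 520/288
RPM_D = 2686 × 520/288 = 1396720/288
≈ 4849.72 RPM

4849.72 RPM


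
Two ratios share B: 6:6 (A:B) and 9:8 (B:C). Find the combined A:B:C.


Match B: multiply A:B by 9 → 54:54
Multiply B:C by 6 → 54:48
Combined: 54:54:48
GCD = 6
= 9:9:8

9:9:8


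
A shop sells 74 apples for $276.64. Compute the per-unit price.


Unit rate = total / quantity
= 276.64 / 74
= $3.74 per unit

$3.74 per unit


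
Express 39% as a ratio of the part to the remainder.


39% means 39 parts out of 100; remainder = 61
Part : remainder = 39:61
GCD = 1
= 39:61

39:61


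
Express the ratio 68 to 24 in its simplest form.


GCD(68, 24) = 4
68/4 : 24/4
= 17:6

17:6


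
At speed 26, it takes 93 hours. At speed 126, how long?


Inverse proportion: x × y = constant
k = 26 × 93 = 2418
y₂ = k / 126 = 2418 / 126
= 19.19

19.19


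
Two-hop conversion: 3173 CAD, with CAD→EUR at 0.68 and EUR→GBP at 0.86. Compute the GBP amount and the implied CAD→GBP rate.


Step 1: 3173 CAD × 0.68 = 2157.64 EUR
Step 2: 2157.64 EUR × 0.86 = 1855.57 GBP
Implied rate CAD→GBP = 0.68 × 0.86 = 0.5848
= 1855.57 GBP; implied rate 0.5848 GBP/CAD

1855.57 GBP; implied rate 0.5848 GBP/CAD


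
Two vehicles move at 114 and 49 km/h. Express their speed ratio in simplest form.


Ratio = 114:49
GCD = 1
Simplified = 114:49
Time ratio (same distance) = 49:114
Speed ratio = 114:49

114:49


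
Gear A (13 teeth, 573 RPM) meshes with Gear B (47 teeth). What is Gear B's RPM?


Gear ratio = 13:47 = 13:47
RPM_B = RPM_A × (teeth_A / teeth_B)
= 573 × (13/47)
= 158.5 RPM

158.5 RPM


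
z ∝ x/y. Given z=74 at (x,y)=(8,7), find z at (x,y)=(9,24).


z = k·x/y
Solve for k using the known point: k = z·y/x = 74×7/8 = 518/8 = 64.7500
Now evaluate at x=9, y=24:
z = k × 9 / 24 = (518 × 9) / (8 × 24) = 4662/192
≈ 24.2813

24.2813


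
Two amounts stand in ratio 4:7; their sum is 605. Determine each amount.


Let A = 4k, B = 7k.
4k + 7k = 605
11k = 605 → k = 605/11 = 55
A = 4×55 = 220, B = 7×55 = 385
= A = 220, B = 385

A = 220, B = 385


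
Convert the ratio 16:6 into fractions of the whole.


Total parts = 16 + 6 = 22
First part: 16/22 = 8/11
Second part: 6/22 = 3/11
= 8/11 and 3/11

8/11 and 3/11


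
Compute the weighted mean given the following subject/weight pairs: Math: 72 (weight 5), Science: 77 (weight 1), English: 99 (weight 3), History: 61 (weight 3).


Numerator = 72×5 + 77×1 + 99×3 + 61×3
= 360 + 77 + 297 + 183
= 917
Total weight = 12
Weighted avg = 917/12
= 76.42

76.42


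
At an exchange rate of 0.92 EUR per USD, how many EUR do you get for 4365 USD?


Amount × rate = 4365 × 0.92
= 4015.80 EUR

4015.80 EUR


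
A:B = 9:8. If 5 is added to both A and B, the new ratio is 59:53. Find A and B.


Let A = 9k, B = 8k.
(9k + 5) / (8k + 5) = 59/53
Cross-multiply: 53(9k + 5) = 59(8k + 5)
477k + 265 = 472k + 295
477k - 472k = 295 - 265
5k = 30
k = 30/5 = 6
A = 9×6 = 54, B = 8×6 = 48
= A = 54, B = 48

A = 54, B = 48


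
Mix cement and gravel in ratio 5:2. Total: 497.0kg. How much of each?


Total parts = 5 + 2 = 7
cement: 497.0 × 5/7 = 355.0kg
gravel: 497.0 × 2/7 = 142.0kg
= 355.0kg and 142.0kg

355.0kg and 142.0kg


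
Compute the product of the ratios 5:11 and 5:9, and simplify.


Compound ratio = (5×5) : (11×9)
= 25:99
GCD = 1
= 25:99

25:99


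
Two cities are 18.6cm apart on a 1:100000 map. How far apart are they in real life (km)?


Real distance = map distance × scale
= 18.6cm × 100000
= 1860000 cm = 18600.0 m
= 18.600 km

18.600 km


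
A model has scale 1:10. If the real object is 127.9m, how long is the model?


Model size = real / scale
= 127.9 / 10
= 12.7900 m

12.7900 m


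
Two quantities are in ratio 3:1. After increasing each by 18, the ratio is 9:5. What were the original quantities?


Let A = 3k, B = 1k.
(3k + 18) / (1k + 18) = 9/5
Cross-multiply: 5(3k + 18) = 9(1k + 18)
15k + 90 = 9k + 162
15k - 9k = 162 - 90
6k = 72
k = 72/6 = 12
A = 3×12 = 36, B = 1×12 = 12
= A = 36, B = 12

A = 36, B = 12


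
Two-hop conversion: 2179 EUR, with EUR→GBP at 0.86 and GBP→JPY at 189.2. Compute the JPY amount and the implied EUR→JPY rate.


Step 1: 2179 EUR × 0.86 = 1873.94 GBP
Step 2: 1873.94 GBP × 189.2 = 354549.45 JPY
Implied rate EUR→JPY = 0.86 × 189.2 = 162.7120
= 354549.45 JPY; implied rate 162.7120 JPY/EUR

354549.45 JPY; implied rate 162.7120 JPY/EUR


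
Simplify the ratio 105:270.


GCD(105, 270) = 15
105/15 : 270/15
= 7:18

7:18


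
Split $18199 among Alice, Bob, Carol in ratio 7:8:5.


Total parts = 7 + 8 + 5 = 20
Alice: 18199 × 7/20 = 6369.65
Bob: 18199 × 8/20 = 7279.60
Carol: 18199 × 5/20 = 4549.75
= Alice: $6369.65, Bob: $7279.60, Carol: $4549.75

Alice: $6369.65, Bob: $7279.60, Carol: $4549.75


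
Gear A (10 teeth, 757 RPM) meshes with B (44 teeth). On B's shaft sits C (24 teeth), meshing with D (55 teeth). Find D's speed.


Stage 1: RPM_B = RPM_A × t_A/t_B = 757 × 10/44 = 7570/44 ≈ 172.05
B and C share a shaft → RPM_C = RPM_B
Stage 2: RPM_D = RPM_C × t_C/t_D = RPM_A × (t_A×t_C)/(t_B×t_D)
Overall ratio = (10×24)/(44×55) = 240/2420
RPM_D = 757 × 240/2420 = 181680/2420
≈ 75.07 RPM

75.07 RPM


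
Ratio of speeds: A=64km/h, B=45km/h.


Ratio = 64:45
GCD = 1
Simplified = 64:45
Time ratio (same distance) = 45:64
Speed ratio = 64:45

64:45


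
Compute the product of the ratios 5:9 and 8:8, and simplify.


Compound ratio = (5×8) : (9×8)
= 40:72
GCD = 8
= 5:9

5:9


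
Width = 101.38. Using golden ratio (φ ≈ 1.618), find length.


φ = (1 + √5) / 2 ≈ 1.618
Length = width × φ = 101.38 × 1.618 = 164.03284
≈ 164.03

164.03


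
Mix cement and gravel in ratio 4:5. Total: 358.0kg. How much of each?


Total parts = 4 + 5 = 9
cement: 358.0 × 4/9 = 159.1kg
gravel: 358.0 × 5/9 = 198.9kg
= 159.1kg and 198.9kg

159.1kg and 198.9kg


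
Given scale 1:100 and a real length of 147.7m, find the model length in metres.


Model size = real / scale
= 147.7 / 100
= 1.4770 m

1.4770 m


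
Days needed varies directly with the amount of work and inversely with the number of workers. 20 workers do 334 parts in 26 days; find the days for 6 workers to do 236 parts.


Days ∝ work / workers, so d₂ = d₁ × (m₁/m₂) × (w₂/w₁)
Workers factor (inverse): 20/6 ≈ 3.3333
Work factor (direct): 236/334 ≈ 0.7066
d₂ = 26 × 20/6 × 236/334 = (26 × 20 × 236) / (6 × 334) = 122720/2004
≈ 61.24 days

61.24 days


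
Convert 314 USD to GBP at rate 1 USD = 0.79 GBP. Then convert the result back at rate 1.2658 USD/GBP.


Amount × rate = 314 × 0.79 = 248.06 GBP
Round-trip: 248.06 × 1.2658 = 313.99 USD
= 248.06 GBP, then 313.99 USD

248.06 GBP, then 313.99 USD


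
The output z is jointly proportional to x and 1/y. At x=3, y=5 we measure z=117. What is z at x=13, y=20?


z = k·x/y
Solve for k using the known point: k = z·y/x = 117×5/3 = 585/3 = 195.0000
Now evaluate at x=13, y=20:
z = k × 13 / 20 = (585 × 13) / (3 × 20) = 7605/60
= 126.7500

126.7500


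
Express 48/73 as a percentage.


Percentage = (part / whole) × 100
= (48 / 73) × 100
≈ 65.75%

65.75%


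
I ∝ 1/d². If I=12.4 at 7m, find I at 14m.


I₁d₁² = I₂d₂²
I₂ = I₁ × (d₁/d₂)²
= 12.4 × (7/14)²
= 12.4 × 49/196
= 607.6/196
= 3.1000

3.1000


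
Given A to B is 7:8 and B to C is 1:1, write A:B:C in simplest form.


Match B: multiply A:B by 1 → 7:8
Multiply B:C by 8 → 8:8
Combined: 7:8:8
GCD = 1
= 7:8:8

7:8:8


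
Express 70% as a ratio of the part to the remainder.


70% means 70 parts out of 100; remainder = 30
Part : remainder = 70:30
GCD = 10
= 7:3

7:3


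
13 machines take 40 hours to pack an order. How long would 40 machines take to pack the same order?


Inverse proportion: x × y = constant
k = 13 × 40 = 520
y₂ = k / 40 = 520 / 40
= 13.00

13.00


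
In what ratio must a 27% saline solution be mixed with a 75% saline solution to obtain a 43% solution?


Let x parts of 27% mix with y parts of 75%.
27x + 75y = 43(x + y)
27x + 75y = 43x + 43y
x(27 - 43) = y(43 - 75)
x/y = (75 - 43)/(43 - 27) = 32/16
Simplify: 2:1
= 2:1

2:1


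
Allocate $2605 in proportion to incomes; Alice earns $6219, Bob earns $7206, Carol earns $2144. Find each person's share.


Total income = 6219 + 7206 + 2144 = $15569
Alice: $2605 × 6219/15569 = $1040.56
Bob: $2605 × 7206/15569 = $1205.71
Carol: $2605 × 2144/15569 = $358.73
= Alice: $1040.56, Bob: $1205.71, Carol: $358.73

Alice: $1040.56, Bob: $1205.71, Carol: $358.73


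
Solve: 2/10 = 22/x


Cross multiply: 2 × x = 10 × 22
2x = 220
x = 220 / 2
= 110.00

110.00


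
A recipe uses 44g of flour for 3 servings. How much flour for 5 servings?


Direct proportion: y/x = constant
k = 44/3 ≈ 14.6667
y₂ = k × 5 = 44 × 5 / 3 = 220/3
≈ 73.33

73.33


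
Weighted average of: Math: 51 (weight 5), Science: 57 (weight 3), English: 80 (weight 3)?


Numerator = 51×5 + 57×3 + 80×3
= 255 + 171 + 240
= 666
Total weight = 11
Weighted avg = 666/11
= 60.55

60.55


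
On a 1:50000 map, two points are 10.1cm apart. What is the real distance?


Real distance = map distance × scale
= 10.1cm × 50000
= 505000 cm = 5050.0 m
= 5.050 km

5.050 km


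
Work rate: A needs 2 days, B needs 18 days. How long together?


Rate of A = 1/2 per day
Rate of B = 1/18 per day
Combined rate = 1/2 + 1/18 = 20/36 ≈ 0.5556 per day
Days = 1 / combined rate = 36/20
= 1.80 days

1.80 days


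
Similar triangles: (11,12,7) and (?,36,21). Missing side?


Scale factor = 36/12 = 3
Missing side = 11 × 3
= 33.0

33.0


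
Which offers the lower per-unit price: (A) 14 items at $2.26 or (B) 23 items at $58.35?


Deal A: $2.26/14 = $0.1614/unit
Deal B: $58.35/23 = $2.5370/unit
A is cheaper per unit
= Deal A

Deal A


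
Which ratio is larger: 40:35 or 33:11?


40/35 = 1.1429
33/11 = 3.0000
1.1429 < 3.0000, so 40:35 is less
= 33:11

33:11


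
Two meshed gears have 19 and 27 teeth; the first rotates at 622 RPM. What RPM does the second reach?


Gear ratio = 19:27 = 19:27
RPM_B = RPM_A × (teeth_A / teeth_B)
= 622 × (19/27)
= 437.7 RPM

437.7 RPM


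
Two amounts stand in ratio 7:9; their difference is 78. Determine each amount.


Let A = 7k, B = 9k.
9k - 7k = 78
2k = 78 → k = 78/2 = 39
A = 7×39 = 273, B = 9×39 = 351
= A = 273, B = 351

A = 273, B = 351


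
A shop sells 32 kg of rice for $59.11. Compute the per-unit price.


Unit rate = total / quantity
= 59.11 / 32
= $1.85 per unit

$1.85 per unit


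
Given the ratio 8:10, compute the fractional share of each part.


Total parts = 8 + 10 = 18
First part: 8/18 = 4/9
Second part: 10/18 = 5/9
= 4/9 and 5/9

4/9 and 5/9


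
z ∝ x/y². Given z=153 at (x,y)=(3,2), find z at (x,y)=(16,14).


z = k·x/y²
Solve for k using the known point: k = z·y²/x = 153×4/3 = 612/3 = 204.0000
Now evaluate at x=16, y=14:
z = k × 16 / 196 = (612 × 16) / (3 × 196) = 9792/588
≈ 16.6531

16.6531


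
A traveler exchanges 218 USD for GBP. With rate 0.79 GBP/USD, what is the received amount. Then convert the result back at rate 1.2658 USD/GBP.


Amount × rate = 218 × 0.79 = 172.22 GBP
Round-trip: 172.22 × 1.2658 = 218.00 USD
= 172.22 GBP, then 218.00 USD

172.22 GBP, then 218.00 USD


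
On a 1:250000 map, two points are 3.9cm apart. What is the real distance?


Real distance = map distance × scale
= 3.9cm × 250000
= 975000 cm = 9750.0 m
= 9.750 km

9.750 km


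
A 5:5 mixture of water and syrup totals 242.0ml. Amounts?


Total parts = 5 + 5 = 10
water: 242.0 × 5/10 = 121.0ml
syrup: 242.0 × 5/10 = 121.0ml
= 121.0ml and 121.0ml

121.0ml and 121.0ml


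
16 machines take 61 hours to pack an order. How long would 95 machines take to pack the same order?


Inverse proportion: x × y = constant
k = 16 × 61 = 976
y₂ = k / 95 = 976 / 95
= 10.27

10.27


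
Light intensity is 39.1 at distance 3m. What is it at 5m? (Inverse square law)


I₁d₁² = I₂d₂²
I₂ = I₁ × (d₁/d₂)²
= 39.1 × (3/5)²
= 39.1 × 9/25
= 351.9/25
= 14.0760

14.0760


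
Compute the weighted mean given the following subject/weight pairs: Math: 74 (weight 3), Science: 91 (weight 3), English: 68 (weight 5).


Numerator = 74×3 + 91×3 + 68×5
= 222 + 273 + 340
= 835
Total weight = 11
Weighted avg = 835/11
= 75.91

75.91


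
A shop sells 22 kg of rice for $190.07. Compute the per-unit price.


Unit rate = total / quantity
= 190.07 / 22
= $8.64 per unit

$8.64 per unit


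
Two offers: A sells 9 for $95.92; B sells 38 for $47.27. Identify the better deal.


Deal A: $95.92/9 = $10.6578/unit
Deal B: $47.27/38 = $1.2439/unit
B is cheaper per unit
= Deal B

Deal B


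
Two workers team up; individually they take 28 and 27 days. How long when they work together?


Rate of A = 1/28 per day
Rate of B = 1/27 per day
Combined rate = 1/28 + 1/27 = 55/756 ≈ 0.0728 per day
Days = 1 / combined rate = 756/55
≈ 13.75 days

13.75 days


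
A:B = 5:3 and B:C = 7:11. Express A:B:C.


Match B: multiply A:B by 7 → 35:21
Multiply B:C by 3 → 21:33
Combined: 35:21:33
GCD = 1
= 35:21:33

35:21:33


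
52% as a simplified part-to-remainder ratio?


52% means 52 parts out of 100; remainder = 48
Part : remainder = 52:48
GCD = 4
= 13:12

13:12


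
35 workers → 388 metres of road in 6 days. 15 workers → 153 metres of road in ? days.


Days ∝ work / workers, so d₂ = d₁ × (m₁/m₂) × (w₂/w₁)
Workers factor (inverse): 35/15 ≈ 2.3333
Work factor (direct): 153/388 ≈ 0.3943
d₂ = 6 × 35/15 × 153/388 = (6 × 35 × 153) / (15 × 388) = 32130/5820
≈ 5.52 days

5.52 days


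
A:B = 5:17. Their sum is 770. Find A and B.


Let A = 5k, B = 17k.
5k + 17k = 770
22k = 770 → k = 770/22 = 35
A = 5×35 = 175, B = 17×35 = 595
= A = 175, B = 595

A = 175, B = 595


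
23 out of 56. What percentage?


Percentage = (part / whole) × 100
= (23 / 56) × 100
≈ 41.07%

41.07%


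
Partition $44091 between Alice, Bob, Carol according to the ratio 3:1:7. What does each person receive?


Total parts = 3 + 1 + 7 = 11
Alice: 44091 × 3/11 = 12024.82
Bob: 44091 × 1/11 = 4008.27
Carol: 44091 × 7/11 = 28057.91
= Alice: $12024.82, Bob: $4008.27, Carol: $28057.91

Alice: $12024.82, Bob: $4008.27, Carol: $28057.91


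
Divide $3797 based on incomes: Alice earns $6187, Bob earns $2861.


Total income = 6187 + 2861 = $9048
Alice: $3797 × 6187/9048 = $2596.38
Bob: $3797 × 2861/9048 = $1200.62
= Alice: $2596.38, Bob: $1200.62

Alice: $2596.38, Bob: $1200.62


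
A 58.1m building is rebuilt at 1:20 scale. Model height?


Model size = real / scale
= 58.1 / 20
= 2.9050 m

2.9050 m


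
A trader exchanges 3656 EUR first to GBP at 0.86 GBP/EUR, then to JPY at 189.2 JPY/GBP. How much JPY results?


Step 1: 3656 EUR × 0.86 = 3144.16 GBP
Step 2: 3144.16 GBP × 189.2 = 594875.07 JPY
Implied rate EUR→JPY = 0.86 × 189.2 = 162.7120
= 594875.07 JPY

594875.07 JPY


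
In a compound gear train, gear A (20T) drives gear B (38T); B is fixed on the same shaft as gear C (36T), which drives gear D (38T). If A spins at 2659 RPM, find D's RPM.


Stage 1: RPM_B = RPM_A × t_A/t_B = 2659 × 20/38 = 53180/38 ≈ 1399.47
B and C share a shaft → RPM_C = RPM_B
Stage 2: RPM_D = RPM_C × t_C/t_D = RPM_A × (t_A×t_C)/(t_B×t_D)
Overall ratio = (20×36)/(38×38) = 720/1444
RPM_D = 2659 × 720/1444 = 1914480/1444
≈ 1325.82 RPM

1325.82 RPM


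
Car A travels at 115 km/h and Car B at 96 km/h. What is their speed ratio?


Ratio = 115:96
GCD = 1
Simplified = 115:96
Time ratio (same distance) = 96:115
Speed ratio = 115:96

115:96


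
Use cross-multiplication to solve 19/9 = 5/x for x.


Cross multiply: 19 × x = 9 × 5
19x = 45
x = 45 / 19
= 2.37

2.37


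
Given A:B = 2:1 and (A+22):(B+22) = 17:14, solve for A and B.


Let A = 2k, B = 1k.
(2k + 22) / (1k + 22) = 17/14
Cross-multiply: 14(2k + 22) = 17(1k + 22)
28k + 308 = 17k + 374
28k - 17k = 374 - 308
11k = 66
k = 66/11 = 6
A = 2×6 = 12, B = 1×6 = 6
= A = 12, B = 6

A = 12, B = 6


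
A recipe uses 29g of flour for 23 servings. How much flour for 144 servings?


Direct proportion: y/x = constant
k = 29/23 ≈ 1.2609
y₂ = k × 144 = 29 × 144 / 23 = 4176/23
≈ 181.57

181.57


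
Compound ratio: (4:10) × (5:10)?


Compound ratio = (4×5) : (10×10)
= 20:100
GCD = 20
= 1:5

1:5


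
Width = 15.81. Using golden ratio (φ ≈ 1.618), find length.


φ = (1 + √5) / 2 ≈ 1.618
Length = width × φ = 15.81 × 1.618 = 25.58058
≈ 25.58

25.58


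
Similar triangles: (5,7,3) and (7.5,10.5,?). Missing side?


Scale factor = 7.5/5 = 1.5
Missing side = 3 × 1.5
= 4.5

4.5


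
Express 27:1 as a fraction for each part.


Total parts = 27 + 1 = 28
First part: 27/28 = 27/28
Second part: 1/28 = 1/28
= 27/28 and 1/28

27/28 and 1/28


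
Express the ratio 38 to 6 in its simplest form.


GCD(38, 6) = 2
38/2 : 6/2
= 19:3

19:3


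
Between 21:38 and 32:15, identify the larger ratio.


21/38 = 0.5526
32/15 = 2.1333
0.5526 < 2.1333, so 21:38 is less
= 32:15

32:15


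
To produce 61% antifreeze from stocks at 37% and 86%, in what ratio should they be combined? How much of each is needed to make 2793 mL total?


Let x parts of 37% mix with y parts of 86%.
37x + 86y = 61(x + y)
37x + 86y = 61x + 61y
x(37 - 61) = y(61 - 86)
x/y = (86 - 61)/(61 - 37) = 25/24
Simplify: 25:24
Total parts = 49; one part = 2793/49 = 57.00 mL
37% solution: 25×57.00 = 1425.00 mL
86% solution: 24×57.00 = 1368.00 mL
= ratio 25:24; 1425.00 mL and 1368.00 mL

ratio 25:24; 1425.00 mL and 1368.00 mL


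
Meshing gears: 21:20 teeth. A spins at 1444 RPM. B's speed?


Gear ratio = 21:20 = 21:20
RPM_B = RPM_A × (teeth_A / teeth_B)
= 1444 × (21/20)
= 1516.2 RPM

1516.2 RPM


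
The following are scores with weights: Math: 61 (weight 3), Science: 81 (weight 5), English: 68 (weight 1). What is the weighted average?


Numerator = 61×3 + 81×5 + 68×1
= 183 + 405 + 68
= 656
Total weight = 9
Weighted avg = 656/9
= 72.89

72.89


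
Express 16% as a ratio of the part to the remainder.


16% means 16 parts out of 100; remainder = 84
Part : remainder = 16:84
GCD = 4
= 4:21

4:21


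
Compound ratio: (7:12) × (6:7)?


Compound ratio = (7×6) : (12×7)
= 42:84
GCD = 42
= 1:2

1:2


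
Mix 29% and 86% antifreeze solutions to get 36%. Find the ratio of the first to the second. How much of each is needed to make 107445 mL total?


Let x parts of 29% mix with y parts of 86%.
29x + 86y = 36(x + y)
29x + 86y = 36x + 36y
x(29 - 36) = y(36 - 86)
x/y = (86 - 36)/(36 - 29) = 50/7
Simplify: 50:7
Total parts = 57; one part = 107445/57 = 1885.00 mL
29% solution: 50×1885.00 = 94250.00 mL
86% solution: 7×1885.00 = 13195.00 mL
= ratio 50:7; 94250.00 mL and 13195.00 mL

ratio 50:7; 94250.00 mL and 13195.00 mL


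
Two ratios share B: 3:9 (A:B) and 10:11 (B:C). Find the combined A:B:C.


Match B: multiply A:B by 10 → 30:90
Multiply B:C by 9 → 90:99
Combined: 30:90:99
GCD = 3
= 10:30:33

10:30:33


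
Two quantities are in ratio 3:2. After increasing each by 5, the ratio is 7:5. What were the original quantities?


Let A = 3k, B = 2k.
(3k + 5) / (2k + 5) = 7/5
Cross-multiply: 5(3k + 5) = 7(2k + 5)
15k + 25 = 14k + 35
15k - 14k = 35 - 25
1k = 10
k = 10/1 = 10
A = 3×10 = 30, B = 2×10 = 20
= A = 30, B = 20

A = 30, B = 20


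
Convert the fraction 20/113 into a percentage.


Percentage = (part / whole) × 100
= (20 / 113) × 100
≈ 17.70%

17.70%


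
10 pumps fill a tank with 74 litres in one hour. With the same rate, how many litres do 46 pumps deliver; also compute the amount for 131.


Direct proportion: y/x = constant
k = 74/10 = 7.4000
y at x=46: k × 46 = 74 × 46 / 10 = 3404/10 = 340.40
y at x=131: k × 131 = 74 × 131 / 10 = 9694/10 = 969.40
= 340.40 and 969.40

340.40 and 969.40


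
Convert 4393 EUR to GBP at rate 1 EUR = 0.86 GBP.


Amount × rate = 4393 × 0.86
= 3777.98 GBP

3777.98 GBP


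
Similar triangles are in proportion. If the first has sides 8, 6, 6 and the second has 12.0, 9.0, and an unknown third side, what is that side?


Scale factor = 12.0/8 = 1.5
Missing side = 6 × 1.5
= 9.0

9.0


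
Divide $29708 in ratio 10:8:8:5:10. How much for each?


Total parts = 10 + 8 + 8 + 5 + 10 = 41
Part 1: 29708 × 10/41 = 7245.85
Part 2: 29708 × 8/41 = 5796.68
Part 3: 29708 × 8/41 = 5796.68
Part 4: 29708 × 5/41 = 3622.93
Part 5: 29708 × 10/41 = 7245.85
= Part 1: $7245.85, Part 2: $5796.68, Part 3: $5796.68, Part 4: $3622.93, Part 5: $7245.85

Part 1: $7245.85, Part 2: $5796.68, Part 3: $5796.68, Part 4: $3622.93, Part 5: $7245.85


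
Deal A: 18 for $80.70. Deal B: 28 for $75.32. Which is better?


Deal A: $80.70/18 = $4.4833/unit
Deal B: $75.32/28 = $2.6900/unit
B is cheaper per unit
= Deal B

Deal B


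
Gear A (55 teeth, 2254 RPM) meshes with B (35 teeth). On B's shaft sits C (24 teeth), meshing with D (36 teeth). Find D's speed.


Stage 1: RPM_B = RPM_A × t_A/t_B = 2254 × 55/35 = 123970/35 = 3542.00
B and C share a shaft → RPM_C = RPM_B
Stage 2: RPM_D = RPM_C × t_C/t_D = RPM_A × (t_A×t_C)/(t_B×t_D)
Overall ratio = (55×24)/(35×36) = 1320/1260
RPM_D = 2254 × 1320/1260 = 2975280/1260
≈ 2361.33 RPM

2361.33 RPM


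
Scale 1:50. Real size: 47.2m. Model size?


Model size = real / scale
= 47.2 / 50
= 0.9440 m

0.9440 m


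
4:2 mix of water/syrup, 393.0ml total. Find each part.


Total parts = 4 + 2 = 6
water: 393.0 × 4/6 = 262.0ml
syrup: 393.0 × 2/6 = 131.0ml
= 262.0ml and 131.0ml

262.0ml and 131.0ml


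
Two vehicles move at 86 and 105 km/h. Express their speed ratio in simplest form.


Ratio = 86:105
GCD = 1
Simplified = 86:105
Time ratio (same distance) = 105:86
Speed ratio = 86:105

86:105


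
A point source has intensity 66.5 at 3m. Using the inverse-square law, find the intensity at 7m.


I₁d₁² = I₂d₂²
I₂ = I₁ × (d₁/d₂)²
= 66.5 × (3/7)²
= 66.5 × 9/49
= 598.5/49
≈ 12.2143

12.2143
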